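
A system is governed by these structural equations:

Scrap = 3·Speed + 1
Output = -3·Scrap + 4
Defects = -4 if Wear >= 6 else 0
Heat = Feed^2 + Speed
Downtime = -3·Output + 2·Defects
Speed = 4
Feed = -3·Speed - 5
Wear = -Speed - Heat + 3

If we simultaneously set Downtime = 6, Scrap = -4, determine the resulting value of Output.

Setting Downtime = 6, Scrap = -4 by intervention discards those variables' equations.
Output = -3·Scrap + 4  [with Scrap=-4]  = 16

16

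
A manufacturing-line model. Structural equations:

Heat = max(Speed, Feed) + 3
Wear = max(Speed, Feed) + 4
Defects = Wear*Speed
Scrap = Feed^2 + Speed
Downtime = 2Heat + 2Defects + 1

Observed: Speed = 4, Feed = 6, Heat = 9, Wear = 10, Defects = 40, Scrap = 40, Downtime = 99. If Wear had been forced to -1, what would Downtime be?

The intervention breaks the incoming arrows to Wear: Wear = max(Speed, Feed) + 4 no longer applies, and Wear = -1.
Heat = max(Speed, Feed) + 3  [with Speed=4, Feed=6]  = 9
Defects = Wear*Speed  [with Wear=-1, Speed=4]  = -4
Downtime = 2Heat + 2Defects + 1  [with Heat=9, Defects=-4]  = 11

11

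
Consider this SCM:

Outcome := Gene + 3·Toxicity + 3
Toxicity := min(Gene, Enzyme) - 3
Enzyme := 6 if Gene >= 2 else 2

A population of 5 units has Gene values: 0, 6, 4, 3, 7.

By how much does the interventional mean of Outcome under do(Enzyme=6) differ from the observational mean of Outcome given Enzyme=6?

Every unit gets Enzyme=6 under the intervention. Outcome values become -6, 18, 10, 6, 19; E[Outcome|do(Enzyme=6)] = 9.4.
Conditioning on Enzyme=6 selects the 4 unit(s) with Gene ∈ {6, 4, 3, 7}. Their Outcome values: 18, 10, 6, 19. Mean = 13.25.
Difference = 9.4 − 13.25 = -3.85.

-3.85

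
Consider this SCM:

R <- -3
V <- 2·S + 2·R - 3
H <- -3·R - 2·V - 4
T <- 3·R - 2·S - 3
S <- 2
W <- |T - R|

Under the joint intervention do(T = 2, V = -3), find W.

5

The joint intervention fixes T = 2, V = -3, removing each variable's own equation.
W = |T - R|  [with T=2, R=-3]  = 5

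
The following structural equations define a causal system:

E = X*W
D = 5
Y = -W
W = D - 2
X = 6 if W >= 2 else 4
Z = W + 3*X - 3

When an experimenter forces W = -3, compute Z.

6

Under do(W=-3), the mechanism W = D - 2 is discarded; W is fixed at -3.
X = 6 if W >= 2 else 4  [with W=-3]  = 4
Z = W + 3*X - 3  [with W=-3, X=4]  = 6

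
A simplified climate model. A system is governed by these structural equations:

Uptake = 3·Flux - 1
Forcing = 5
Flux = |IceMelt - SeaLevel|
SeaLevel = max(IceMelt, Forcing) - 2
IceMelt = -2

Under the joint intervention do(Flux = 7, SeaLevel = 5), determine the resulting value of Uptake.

The joint intervention fixes Flux = 7, SeaLevel = 5, removing each variable's own equation.
Uptake = 3·Flux - 1  [with Flux=7]  = 20

20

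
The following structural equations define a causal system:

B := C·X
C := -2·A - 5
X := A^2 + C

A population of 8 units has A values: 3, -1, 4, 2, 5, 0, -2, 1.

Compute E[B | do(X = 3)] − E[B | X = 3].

Every unit gets X=3 under the intervention. B values become -33, -9, -39, -27, -45, -15, -3, -21; E[B|do(X=3)] = -24.
E[B|X=3] averages over only the 2 units with X=3 (A = 4, -2): B = -39, -3, mean -21.
Difference = -24 − (-21) = -3.

-3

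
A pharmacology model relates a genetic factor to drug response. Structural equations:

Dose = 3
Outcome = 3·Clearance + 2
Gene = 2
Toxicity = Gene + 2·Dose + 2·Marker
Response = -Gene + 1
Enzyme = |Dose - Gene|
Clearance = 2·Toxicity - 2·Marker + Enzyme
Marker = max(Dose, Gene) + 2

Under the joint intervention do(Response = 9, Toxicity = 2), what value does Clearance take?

Under do(Response = 9, Toxicity = 2), each intervened variable's structural equation is replaced by its fixed value.
Enzyme = |Dose - Gene|  [with Dose=3, Gene=2]  = 1
Marker = max(Dose, Gene) + 2  [with Dose=3, Gene=2]  = 5
Clearance = 2·Toxicity - 2·Marker + Enzyme  [with Toxicity=2, Marker=5, Enzyme=1]  = -5

-5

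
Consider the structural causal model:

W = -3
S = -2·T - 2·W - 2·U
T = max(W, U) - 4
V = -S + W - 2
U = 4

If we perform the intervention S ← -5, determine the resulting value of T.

Under do(S=-5), the mechanism S = -2·T - 2·W - 2·U is discarded; S is fixed at -5.
Since T is not a descendant of the intervened variable, it is unaffected.
T = max(W, U) - 4  [with W=-3, U=4]  = 0

0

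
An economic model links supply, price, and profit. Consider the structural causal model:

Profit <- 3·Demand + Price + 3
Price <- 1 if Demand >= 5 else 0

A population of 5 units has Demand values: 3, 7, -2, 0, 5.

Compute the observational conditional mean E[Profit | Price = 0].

4

Conditioning on Price=0 selects the 3 unit(s) with Demand ∈ {3, -2, 0}. Their Profit values: 12, -3, 3. Mean = 4.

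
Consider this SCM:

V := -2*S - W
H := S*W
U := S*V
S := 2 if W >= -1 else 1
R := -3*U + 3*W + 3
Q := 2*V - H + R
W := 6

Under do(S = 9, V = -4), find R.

129

The joint intervention fixes S = 9, V = -4, removing each variable's own equation.
U = S*V  [with S=9, V=-4]  = -36
R = -3*U + 3*W + 3  [with U=-36, W=6]  = 129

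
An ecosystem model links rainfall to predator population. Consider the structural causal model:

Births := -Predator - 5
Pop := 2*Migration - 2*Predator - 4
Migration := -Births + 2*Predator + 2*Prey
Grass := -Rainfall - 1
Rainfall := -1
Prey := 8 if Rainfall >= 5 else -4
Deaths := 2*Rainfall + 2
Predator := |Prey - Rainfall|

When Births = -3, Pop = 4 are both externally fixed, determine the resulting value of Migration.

Setting Births = -3, Pop = 4 by intervention discards those variables' equations.
Prey = 8 if Rainfall >= 5 else -4  [with Rainfall=-1]  = -4
Predator = |Prey - Rainfall|  [with Prey=-4, Rainfall=-1]  = 3
Migration = -Births + 2*Predator + 2*Prey  [with Births=-3, Predator=3, Prey=-4]  = 1

1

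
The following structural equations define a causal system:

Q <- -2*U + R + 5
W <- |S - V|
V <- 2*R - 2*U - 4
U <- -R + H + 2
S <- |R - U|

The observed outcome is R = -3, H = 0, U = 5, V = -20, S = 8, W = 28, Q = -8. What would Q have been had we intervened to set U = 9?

The intervention breaks the incoming arrows to U: U <- -R + H + 2 no longer applies, and U = 9.
Q = -2*U + R + 5  [with U=9, R=-3]  = -16

-16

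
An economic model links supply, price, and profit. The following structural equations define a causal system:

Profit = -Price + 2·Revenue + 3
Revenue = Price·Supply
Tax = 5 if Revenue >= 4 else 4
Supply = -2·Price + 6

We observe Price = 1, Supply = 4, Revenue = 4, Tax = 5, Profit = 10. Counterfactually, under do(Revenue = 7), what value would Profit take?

16

do(Revenue=7) replaces the equation Revenue = Price·Supply with the constant Revenue = 7.
Profit = -Price + 2·Revenue + 3  [with Price=1, Revenue=7]  = 16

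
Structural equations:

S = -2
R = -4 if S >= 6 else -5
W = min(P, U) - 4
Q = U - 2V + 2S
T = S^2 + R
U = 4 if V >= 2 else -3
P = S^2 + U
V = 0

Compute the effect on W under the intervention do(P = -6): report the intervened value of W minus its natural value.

Intervening sets P = -6 and removes its equation (P = S^2 + U).
U = 4 if V >= 2 else -3  [with V=0]  = -3
W = min(P, U) - 4  [with P=-6, U=-3]  = -10
Without intervention: U = 4 if V >= 2 else -3  [with V=0]  = -3; P = S^2 + U  [with S=-2, U=-3]  = 1; W = min(P, U) - 4  [with P=1, U=-3]  = -7.
Change = -10 − (-7) = -3.

-3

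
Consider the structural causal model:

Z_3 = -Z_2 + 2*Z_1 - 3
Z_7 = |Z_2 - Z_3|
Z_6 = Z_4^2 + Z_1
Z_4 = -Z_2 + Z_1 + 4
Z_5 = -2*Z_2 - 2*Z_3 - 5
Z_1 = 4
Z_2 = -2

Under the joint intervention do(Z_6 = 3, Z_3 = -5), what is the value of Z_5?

Under do(Z_6 = 3, Z_3 = -5), each intervened variable's structural equation is replaced by its fixed value.
Z_5 = -2*Z_2 - 2*Z_3 - 5  [with Z_2=-2, Z_3=-5]  = 9

9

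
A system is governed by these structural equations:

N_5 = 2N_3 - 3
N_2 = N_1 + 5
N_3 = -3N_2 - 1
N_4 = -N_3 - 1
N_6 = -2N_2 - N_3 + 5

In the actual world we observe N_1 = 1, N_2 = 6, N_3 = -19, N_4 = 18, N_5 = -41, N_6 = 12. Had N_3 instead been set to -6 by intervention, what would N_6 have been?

The intervention breaks the incoming arrows to N_3: N_3 = -3N_2 - 1 no longer applies, and N_3 = -6.
N_2 = N_1 + 5  [with N_1=1]  = 6
N_6 = -2N_2 - N_3 + 5  [with N_2=6, N_3=-6]  = -1

-1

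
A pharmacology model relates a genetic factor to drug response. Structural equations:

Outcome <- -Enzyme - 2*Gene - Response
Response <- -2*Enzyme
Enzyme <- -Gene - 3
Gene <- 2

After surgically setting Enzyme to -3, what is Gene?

2

Under do(Enzyme=-3), the mechanism Enzyme <- -Gene - 3 is discarded; Enzyme is fixed at -3.
Gene is not downstream of the intervention, so its value is determined by the original equations.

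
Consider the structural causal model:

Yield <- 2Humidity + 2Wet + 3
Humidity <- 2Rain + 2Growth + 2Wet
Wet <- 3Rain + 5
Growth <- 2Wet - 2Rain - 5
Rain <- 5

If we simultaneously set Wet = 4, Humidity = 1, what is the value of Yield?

13

Setting Wet = 4, Humidity = 1 by intervention discards those variables' equations.
Yield = 2Humidity + 2Wet + 3  [with Humidity=1, Wet=4]  = 13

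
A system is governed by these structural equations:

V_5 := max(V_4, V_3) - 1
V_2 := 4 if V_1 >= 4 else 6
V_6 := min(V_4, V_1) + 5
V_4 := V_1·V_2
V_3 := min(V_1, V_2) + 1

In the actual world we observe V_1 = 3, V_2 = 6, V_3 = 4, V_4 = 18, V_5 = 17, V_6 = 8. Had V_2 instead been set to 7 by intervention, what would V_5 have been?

20

do(V_2=7) replaces the equation V_2 := 4 if V_1 >= 4 else 6 with the constant V_2 = 7.
V_3 = min(V_1, V_2) + 1  [with V_1=3, V_2=7]  = 4
V_4 = V_1·V_2  [with V_1=3, V_2=7]  = 21
V_5 = max(V_4, V_3) - 1  [with V_4=21, V_3=4]  = 20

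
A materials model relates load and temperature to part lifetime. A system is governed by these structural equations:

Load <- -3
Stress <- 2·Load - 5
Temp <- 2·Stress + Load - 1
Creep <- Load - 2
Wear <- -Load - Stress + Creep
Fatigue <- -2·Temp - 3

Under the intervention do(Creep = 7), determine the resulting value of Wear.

Intervening sets Creep = 7 and removes its equation (Creep <- Load - 2).
Stress = 2·Load - 5  [with Load=-3]  = -11
Wear = -Load - Stress + Creep  [with Load=-3, Stress=-11, Creep=7]  = 21

21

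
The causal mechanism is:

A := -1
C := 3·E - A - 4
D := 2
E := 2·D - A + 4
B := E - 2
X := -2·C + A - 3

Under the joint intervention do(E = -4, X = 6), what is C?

-15

Setting E = -4, X = 6 by intervention discards those variables' equations.
C = 3·E - A - 4  [with E=-4, A=-1]  = -15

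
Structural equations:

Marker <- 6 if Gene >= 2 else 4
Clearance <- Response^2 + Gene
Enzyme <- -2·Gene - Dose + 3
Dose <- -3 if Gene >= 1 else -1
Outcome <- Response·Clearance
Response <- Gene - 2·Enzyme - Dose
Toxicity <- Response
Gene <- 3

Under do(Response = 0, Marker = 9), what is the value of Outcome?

Under do(Response = 0, Marker = 9), each intervened variable's structural equation is replaced by its fixed value.
Clearance = Response^2 + Gene  [with Response=0, Gene=3]  = 3
Outcome = Response·Clearance  [with Response=0, Clearance=3]  = 0

0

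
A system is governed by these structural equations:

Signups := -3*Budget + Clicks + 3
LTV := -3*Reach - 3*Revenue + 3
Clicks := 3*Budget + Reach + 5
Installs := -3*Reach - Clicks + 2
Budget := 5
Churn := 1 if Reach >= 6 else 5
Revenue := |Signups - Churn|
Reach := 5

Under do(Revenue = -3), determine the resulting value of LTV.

do(Revenue=-3) replaces the equation Revenue := |Signups - Churn| with the constant Revenue = -3.
LTV = -3*Reach - 3*Revenue + 3  [with Reach=5, Revenue=-3]  = -3

-3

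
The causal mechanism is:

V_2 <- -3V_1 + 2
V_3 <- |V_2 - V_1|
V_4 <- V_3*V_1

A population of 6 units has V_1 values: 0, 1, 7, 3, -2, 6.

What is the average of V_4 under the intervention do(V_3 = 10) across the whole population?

Under do(V_3=10), V_3's equation is replaced by V_3=10 for every unit. Per-unit V_4: 0, 10, 70, 30, -20, 60. Mean = 25.

25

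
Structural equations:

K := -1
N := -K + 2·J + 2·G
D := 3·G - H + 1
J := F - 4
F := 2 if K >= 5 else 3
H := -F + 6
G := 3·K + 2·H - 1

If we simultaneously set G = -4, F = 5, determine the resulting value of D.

-12

Under do(G = -4, F = 5), each intervened variable's structural equation is replaced by its fixed value.
H = -F + 6  [with F=5]  = 1
D = 3·G - H + 1  [with G=-4, H=1]  = -12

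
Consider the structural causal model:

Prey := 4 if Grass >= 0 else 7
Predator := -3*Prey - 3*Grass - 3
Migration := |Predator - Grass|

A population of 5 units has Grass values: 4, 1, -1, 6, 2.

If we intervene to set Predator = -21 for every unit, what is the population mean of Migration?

23.4

Every unit gets Predator=-21 under the intervention. Migration values become 25, 22, 20, 27, 23; E[Migration|do(Predator=-21)] = 23.4.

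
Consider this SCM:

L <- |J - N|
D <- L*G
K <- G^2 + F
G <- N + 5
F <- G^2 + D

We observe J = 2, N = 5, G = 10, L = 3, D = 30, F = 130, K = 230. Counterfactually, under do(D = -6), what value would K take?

Under do(D=-6), the mechanism D <- L*G is discarded; D is fixed at -6.
G = N + 5  [with N=5]  = 10
F = G^2 + D  [with G=10, D=-6]  = 94
K = G^2 + F  [with G=10, F=94]  = 194

194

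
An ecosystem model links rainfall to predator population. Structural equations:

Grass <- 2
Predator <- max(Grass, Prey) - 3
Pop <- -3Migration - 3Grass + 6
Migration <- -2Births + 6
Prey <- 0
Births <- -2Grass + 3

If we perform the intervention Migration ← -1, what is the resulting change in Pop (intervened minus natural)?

The intervention breaks the incoming arrows to Migration: Migration <- -2Births + 6 no longer applies, and Migration = -1.
Pop = -3Migration - 3Grass + 6  [with Migration=-1, Grass=2]  = 3
Without intervention: Births = -2Grass + 3  [with Grass=2]  = -1; Migration = -2Births + 6  [with Births=-1]  = 8; Pop = -3Migration - 3Grass + 6  [with Migration=8, Grass=2]  = -24.
Change = 3 − (-24) = 27.

27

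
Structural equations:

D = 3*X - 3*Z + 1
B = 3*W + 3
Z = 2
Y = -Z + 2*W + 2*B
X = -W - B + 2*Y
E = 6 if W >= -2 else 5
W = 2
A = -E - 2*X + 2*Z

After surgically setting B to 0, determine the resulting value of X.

2

do(B=0) replaces the equation B = 3*W + 3 with the constant B = 0.
Y = -Z + 2*W + 2*B  [with Z=2, W=2, B=0]  = 2
X = -W - B + 2*Y  [with W=2, B=0, Y=2]  = 2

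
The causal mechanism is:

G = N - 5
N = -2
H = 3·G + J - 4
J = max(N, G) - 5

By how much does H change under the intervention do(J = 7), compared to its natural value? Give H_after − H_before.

14

The intervention breaks the incoming arrows to J: J = max(N, G) - 5 no longer applies, and J = 7.
G = N - 5  [with N=-2]  = -7
H = 3·G + J - 4  [with G=-7, J=7]  = -18
Without intervention: G = N - 5  [with N=-2]  = -7; J = max(N, G) - 5  [with N=-2, G=-7]  = -7; H = 3·G + J - 4  [with G=-7, J=-7]  = -32.
Change = -18 − (-32) = 14.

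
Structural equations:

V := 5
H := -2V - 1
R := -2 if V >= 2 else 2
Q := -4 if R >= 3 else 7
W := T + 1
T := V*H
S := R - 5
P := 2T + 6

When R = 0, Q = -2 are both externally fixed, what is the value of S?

-5

The joint intervention fixes R = 0, Q = -2, removing each variable's own equation.
S = R - 5  [with R=0]  = -5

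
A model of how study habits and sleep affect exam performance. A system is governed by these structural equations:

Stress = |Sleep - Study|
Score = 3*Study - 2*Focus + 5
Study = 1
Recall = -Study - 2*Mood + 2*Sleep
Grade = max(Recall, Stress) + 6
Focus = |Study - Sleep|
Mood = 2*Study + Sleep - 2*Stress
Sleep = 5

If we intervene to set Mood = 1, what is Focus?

do(Mood=1) replaces the equation Mood = 2*Study + Sleep - 2*Stress with the constant Mood = 1.
No directed path runs from Mood to Focus, so Focus keeps its natural value.
Focus = |Study - Sleep|  [with Study=1, Sleep=5]  = 4

4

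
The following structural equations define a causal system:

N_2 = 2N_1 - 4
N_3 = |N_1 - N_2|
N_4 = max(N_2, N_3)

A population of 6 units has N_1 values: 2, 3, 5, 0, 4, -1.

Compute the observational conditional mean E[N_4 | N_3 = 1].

4

Conditioning on N_3=1 selects the 2 unit(s) with N_1 ∈ {3, 5}. Their N_4 values: 2, 6. Mean = 4.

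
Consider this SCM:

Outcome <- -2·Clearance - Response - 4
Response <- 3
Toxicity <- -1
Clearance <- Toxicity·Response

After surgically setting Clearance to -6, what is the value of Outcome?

5

The intervention breaks the incoming arrows to Clearance: Clearance <- Toxicity·Response no longer applies, and Clearance = -6.
Outcome = -2·Clearance - Response - 4  [with Clearance=-6, Response=3]  = 5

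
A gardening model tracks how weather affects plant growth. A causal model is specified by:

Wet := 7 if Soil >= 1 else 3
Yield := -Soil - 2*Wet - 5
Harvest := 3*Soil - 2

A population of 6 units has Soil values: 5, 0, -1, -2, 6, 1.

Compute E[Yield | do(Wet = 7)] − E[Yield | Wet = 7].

2.5

do(Wet=7) breaks Wet's dependence on Soil. With Wet=7 fixed, Yield across the units is -24, -19, -18, -17, -25, -20, mean -20.5.
Observing Wet=7 restricts to units where Wet's equation naturally yields 7: Soil ∈ {5, 6, 1}. In that subpopulation Yield = -24, -25, -20, mean -23.
Difference = -20.5 − (-23) = 2.5.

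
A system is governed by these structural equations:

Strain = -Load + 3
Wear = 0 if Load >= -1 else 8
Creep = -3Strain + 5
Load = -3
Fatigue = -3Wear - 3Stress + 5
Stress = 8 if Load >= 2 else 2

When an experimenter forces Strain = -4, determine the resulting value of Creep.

The intervention breaks the incoming arrows to Strain: Strain = -Load + 3 no longer applies, and Strain = -4.
Creep = -3Strain + 5  [with Strain=-4]  = 17

17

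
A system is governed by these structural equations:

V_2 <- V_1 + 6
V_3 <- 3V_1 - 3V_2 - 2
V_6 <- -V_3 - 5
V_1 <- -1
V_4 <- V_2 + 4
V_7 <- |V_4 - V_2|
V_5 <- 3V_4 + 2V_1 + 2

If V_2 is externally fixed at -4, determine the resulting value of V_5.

0

do(V_2=-4) replaces the equation V_2 <- V_1 + 6 with the constant V_2 = -4.
V_4 = V_2 + 4  [with V_2=-4]  = 0
V_5 = 3V_4 + 2V_1 + 2  [with V_4=0, V_1=-1]  = 0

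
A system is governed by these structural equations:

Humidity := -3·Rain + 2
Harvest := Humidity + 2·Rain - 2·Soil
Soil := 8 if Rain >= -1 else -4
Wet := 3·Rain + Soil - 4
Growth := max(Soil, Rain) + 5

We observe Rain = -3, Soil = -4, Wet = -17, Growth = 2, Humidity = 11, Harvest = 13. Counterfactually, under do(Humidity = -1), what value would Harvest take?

The intervention breaks the incoming arrows to Humidity: Humidity := -3·Rain + 2 no longer applies, and Humidity = -1.
Soil = 8 if Rain >= -1 else -4  [with Rain=-3]  = -4
Harvest = Humidity + 2·Rain - 2·Soil  [with Humidity=-1, Rain=-3, Soil=-4]  = 1

1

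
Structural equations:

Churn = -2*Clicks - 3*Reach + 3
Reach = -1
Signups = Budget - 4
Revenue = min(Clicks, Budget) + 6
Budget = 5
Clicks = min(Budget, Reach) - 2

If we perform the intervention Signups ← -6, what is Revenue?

Under do(Signups=-6), the mechanism Signups = Budget - 4 is discarded; Signups is fixed at -6.
Since Revenue is not a descendant of the intervened variable, it is unaffected.
Clicks = min(Budget, Reach) - 2  [with Budget=5, Reach=-1]  = -3
Revenue = min(Clicks, Budget) + 6  [with Clicks=-3, Budget=5]  = 3

3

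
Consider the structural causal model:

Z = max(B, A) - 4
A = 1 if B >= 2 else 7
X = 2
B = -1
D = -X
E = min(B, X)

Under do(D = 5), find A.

7

do(D=5) replaces the equation D = -X with the constant D = 5.
No directed path runs from D to A, so A keeps its natural value.
A = 1 if B >= 2 else 7  [with B=-1]  = 7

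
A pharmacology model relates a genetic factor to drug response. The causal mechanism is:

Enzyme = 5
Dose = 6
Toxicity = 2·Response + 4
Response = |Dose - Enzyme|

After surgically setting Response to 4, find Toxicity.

The intervention breaks the incoming arrows to Response: Response = |Dose - Enzyme| no longer applies, and Response = 4.
Toxicity = 2·Response + 4  [with Response=4]  = 12

12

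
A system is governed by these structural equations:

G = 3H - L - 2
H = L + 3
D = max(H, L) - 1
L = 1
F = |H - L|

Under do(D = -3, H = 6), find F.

Setting D = -3, H = 6 by intervention discards those variables' equations.
F = |H - L|  [with H=6, L=1]  = 5

5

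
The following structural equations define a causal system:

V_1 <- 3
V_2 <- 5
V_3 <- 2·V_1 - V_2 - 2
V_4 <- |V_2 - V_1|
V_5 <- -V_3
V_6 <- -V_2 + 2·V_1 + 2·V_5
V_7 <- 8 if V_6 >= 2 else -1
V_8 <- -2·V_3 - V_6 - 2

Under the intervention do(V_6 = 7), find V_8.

-7

Intervening sets V_6 = 7 and removes its equation (V_6 <- -V_2 + 2·V_1 + 2·V_5).
V_3 = 2·V_1 - V_2 - 2  [with V_1=3, V_2=5]  = -1
V_8 = -2·V_3 - V_6 - 2  [with V_3=-1, V_6=7]  = -7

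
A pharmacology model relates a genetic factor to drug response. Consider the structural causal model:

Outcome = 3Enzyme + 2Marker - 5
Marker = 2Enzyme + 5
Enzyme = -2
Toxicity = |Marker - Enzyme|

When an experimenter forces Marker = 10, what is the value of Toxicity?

The intervention breaks the incoming arrows to Marker: Marker = 2Enzyme + 5 no longer applies, and Marker = 10.
Toxicity = |Marker - Enzyme|  [with Marker=10, Enzyme=-2]  = 12

12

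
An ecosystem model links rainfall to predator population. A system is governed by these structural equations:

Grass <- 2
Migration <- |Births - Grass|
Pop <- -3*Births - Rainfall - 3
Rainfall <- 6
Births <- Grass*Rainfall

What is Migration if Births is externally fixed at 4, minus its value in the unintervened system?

-8

The intervention breaks the incoming arrows to Births: Births <- Grass*Rainfall no longer applies, and Births = 4.
Migration = |Births - Grass|  [with Births=4, Grass=2]  = 2
Without intervention: Births = Grass*Rainfall  [with Grass=2, Rainfall=6]  = 12; Migration = |Births - Grass|  [with Births=12, Grass=2]  = 10.
Change = 2 − 10 = -8.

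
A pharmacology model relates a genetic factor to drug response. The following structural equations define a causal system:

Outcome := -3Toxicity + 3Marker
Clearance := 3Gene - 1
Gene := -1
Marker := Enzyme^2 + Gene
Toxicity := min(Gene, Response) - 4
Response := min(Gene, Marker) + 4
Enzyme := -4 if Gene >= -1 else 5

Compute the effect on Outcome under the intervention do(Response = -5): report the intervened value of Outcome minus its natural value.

12

The intervention breaks the incoming arrows to Response: Response := min(Gene, Marker) + 4 no longer applies, and Response = -5.
Enzyme = -4 if Gene >= -1 else 5  [with Gene=-1]  = -4
Marker = Enzyme^2 + Gene  [with Enzyme=-4, Gene=-1]  = 15
Toxicity = min(Gene, Response) - 4  [with Gene=-1, Response=-5]  = -9
Outcome = -3Toxicity + 3Marker  [with Toxicity=-9, Marker=15]  = 72
Without intervention: Enzyme = -4 if Gene >= -1 else 5  [with Gene=-1]  = -4; Marker = Enzyme^2 + Gene  [with Enzyme=-4, Gene=-1]  = 15; Response = min(Gene, Marker) + 4  [with Gene=-1, Marker=15]  = 3; Toxicity = min(Gene, Response) - 4  [with Gene=-1, Response=3]  = -5; Outcome = -3Toxicity + 3Marker  [with Toxicity=-5, Marker=15]  = 60.
Change = 72 − 60 = 12.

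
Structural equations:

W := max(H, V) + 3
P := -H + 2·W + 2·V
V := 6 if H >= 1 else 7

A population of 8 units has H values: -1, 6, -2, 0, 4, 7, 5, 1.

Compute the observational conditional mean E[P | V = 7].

35

Conditioning on V=7 selects the 3 unit(s) with H ∈ {-1, -2, 0}. Their P values: 35, 36, 34. Mean = 35.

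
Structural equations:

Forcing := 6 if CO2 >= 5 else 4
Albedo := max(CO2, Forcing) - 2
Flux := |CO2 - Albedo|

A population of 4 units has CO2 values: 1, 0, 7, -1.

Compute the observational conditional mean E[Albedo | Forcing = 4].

2

E[Albedo|Forcing=4] averages over only the 3 units with Forcing=4 (CO2 = 1, 0, -1): Albedo = 2, 2, 2, mean 2.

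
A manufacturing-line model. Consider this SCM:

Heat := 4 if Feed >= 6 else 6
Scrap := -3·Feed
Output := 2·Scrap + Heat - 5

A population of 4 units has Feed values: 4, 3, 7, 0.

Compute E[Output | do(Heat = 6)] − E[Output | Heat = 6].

-7

Every unit gets Heat=6 under the intervention. Output values become -23, -17, -41, 1; E[Output|do(Heat=6)] = -20.
Conditioning on Heat=6 selects the 3 unit(s) with Feed ∈ {4, 3, 0}. Their Output values: -23, -17, 1. Mean = -13.
Difference = -20 − (-13) = -7.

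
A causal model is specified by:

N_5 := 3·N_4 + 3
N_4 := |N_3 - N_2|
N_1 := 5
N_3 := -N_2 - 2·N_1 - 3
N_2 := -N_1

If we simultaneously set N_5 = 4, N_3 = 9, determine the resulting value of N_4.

14

Under do(N_5 = 4, N_3 = 9), each intervened variable's structural equation is replaced by its fixed value.
N_2 = -N_1  [with N_1=5]  = -5
N_4 = |N_3 - N_2|  [with N_3=9, N_2=-5]  = 14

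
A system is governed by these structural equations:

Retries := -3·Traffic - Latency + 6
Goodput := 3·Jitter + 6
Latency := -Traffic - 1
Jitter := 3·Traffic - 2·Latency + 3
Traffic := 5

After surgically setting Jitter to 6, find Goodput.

Intervening sets Jitter = 6 and removes its equation (Jitter := 3·Traffic - 2·Latency + 3).
Goodput = 3·Jitter + 6  [with Jitter=6]  = 24

24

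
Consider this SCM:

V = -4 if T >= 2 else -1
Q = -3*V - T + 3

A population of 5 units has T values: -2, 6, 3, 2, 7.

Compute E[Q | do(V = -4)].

11.8

Under do(V=-4), V's equation is replaced by V=-4 for every unit. Per-unit Q: 17, 9, 12, 13, 8. Mean = 11.8.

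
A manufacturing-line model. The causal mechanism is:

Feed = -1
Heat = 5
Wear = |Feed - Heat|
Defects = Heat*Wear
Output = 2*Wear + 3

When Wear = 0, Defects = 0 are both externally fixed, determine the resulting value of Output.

Setting Wear = 0, Defects = 0 by intervention discards those variables' equations.
Output = 2*Wear + 3  [with Wear=0]  = 3

3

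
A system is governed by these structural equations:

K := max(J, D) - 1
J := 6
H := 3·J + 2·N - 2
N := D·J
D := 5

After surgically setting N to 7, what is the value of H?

The intervention breaks the incoming arrows to N: N := D·J no longer applies, and N = 7.
H = 3·J + 2·N - 2  [with J=6, N=7]  = 30

30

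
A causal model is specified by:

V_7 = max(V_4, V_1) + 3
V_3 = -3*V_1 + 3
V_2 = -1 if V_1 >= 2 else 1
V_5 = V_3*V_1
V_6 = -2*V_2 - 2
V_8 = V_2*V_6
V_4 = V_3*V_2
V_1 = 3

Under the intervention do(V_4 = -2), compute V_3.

-6

Under do(V_4=-2), the mechanism V_4 = V_3*V_2 is discarded; V_4 is fixed at -2.
Since V_3 is not a descendant of the intervened variable, it is unaffected.
V_3 = -3*V_1 + 3  [with V_1=3]  = -6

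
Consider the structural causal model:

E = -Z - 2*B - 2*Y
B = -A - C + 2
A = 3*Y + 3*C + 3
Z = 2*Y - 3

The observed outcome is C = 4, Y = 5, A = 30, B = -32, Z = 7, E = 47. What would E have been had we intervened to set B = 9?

Under do(B=9), the mechanism B = -A - C + 2 is discarded; B is fixed at 9.
Z = 2*Y - 3  [with Y=5]  = 7
E = -Z - 2*B - 2*Y  [with Z=7, B=9, Y=5]  = -35

-35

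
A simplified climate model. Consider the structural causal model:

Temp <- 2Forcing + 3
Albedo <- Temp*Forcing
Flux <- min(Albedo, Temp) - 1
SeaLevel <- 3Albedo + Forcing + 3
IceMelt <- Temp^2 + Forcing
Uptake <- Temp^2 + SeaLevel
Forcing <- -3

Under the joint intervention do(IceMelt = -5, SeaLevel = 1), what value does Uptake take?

10

Under do(IceMelt = -5, SeaLevel = 1), each intervened variable's structural equation is replaced by its fixed value.
Temp = 2Forcing + 3  [with Forcing=-3]  = -3
Uptake = Temp^2 + SeaLevel  [with Temp=-3, SeaLevel=1]  = 10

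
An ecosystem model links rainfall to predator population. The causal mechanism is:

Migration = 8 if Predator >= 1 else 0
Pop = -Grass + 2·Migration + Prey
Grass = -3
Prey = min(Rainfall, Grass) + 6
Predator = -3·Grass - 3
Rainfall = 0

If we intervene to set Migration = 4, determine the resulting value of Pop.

14

The intervention breaks the incoming arrows to Migration: Migration = 8 if Predator >= 1 else 0 no longer applies, and Migration = 4.
Prey = min(Rainfall, Grass) + 6  [with Rainfall=0, Grass=-3]  = 3
Pop = -Grass + 2·Migration + Prey  [with Grass=-3, Migration=4, Prey=3]  = 14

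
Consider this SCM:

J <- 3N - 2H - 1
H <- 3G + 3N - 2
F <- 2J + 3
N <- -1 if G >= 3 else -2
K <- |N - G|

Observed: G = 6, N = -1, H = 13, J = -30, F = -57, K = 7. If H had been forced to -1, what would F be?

do(H=-1) replaces the equation H <- 3G + 3N - 2 with the constant H = -1.
N = -1 if G >= 3 else -2  [with G=6]  = -1
J = 3N - 2H - 1  [with N=-1, H=-1]  = -2
F = 2J + 3  [with J=-2]  = -1

-1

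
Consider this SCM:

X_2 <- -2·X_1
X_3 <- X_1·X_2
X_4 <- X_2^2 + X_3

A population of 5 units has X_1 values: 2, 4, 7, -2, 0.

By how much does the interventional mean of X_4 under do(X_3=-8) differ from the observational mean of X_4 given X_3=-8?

42.4

Every unit gets X_3=-8 under the intervention. X_4 values become 8, 56, 188, 8, -8; E[X_4|do(X_3=-8)] = 50.4.
Conditioning on X_3=-8 selects the 2 unit(s) with X_1 ∈ {2, -2}. Their X_4 values: 8, 8. Mean = 8.
Difference = 50.4 − 8 = 42.4.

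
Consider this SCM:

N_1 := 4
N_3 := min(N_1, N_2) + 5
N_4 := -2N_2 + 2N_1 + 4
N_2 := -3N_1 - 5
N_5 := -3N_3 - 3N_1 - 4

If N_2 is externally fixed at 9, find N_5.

do(N_2=9) replaces the equation N_2 := -3N_1 - 5 with the constant N_2 = 9.
N_3 = min(N_1, N_2) + 5  [with N_1=4, N_2=9]  = 9
N_5 = -3N_3 - 3N_1 - 4  [with N_3=9, N_1=4]  = -43

-43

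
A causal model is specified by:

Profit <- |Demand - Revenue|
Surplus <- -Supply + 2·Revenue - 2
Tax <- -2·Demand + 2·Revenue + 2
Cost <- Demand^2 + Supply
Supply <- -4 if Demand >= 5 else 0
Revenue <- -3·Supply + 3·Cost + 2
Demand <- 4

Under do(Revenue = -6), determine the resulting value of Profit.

Under do(Revenue=-6), the mechanism Revenue <- -3·Supply + 3·Cost + 2 is discarded; Revenue is fixed at -6.
Profit = |Demand - Revenue|  [with Demand=4, Revenue=-6]  = 10

10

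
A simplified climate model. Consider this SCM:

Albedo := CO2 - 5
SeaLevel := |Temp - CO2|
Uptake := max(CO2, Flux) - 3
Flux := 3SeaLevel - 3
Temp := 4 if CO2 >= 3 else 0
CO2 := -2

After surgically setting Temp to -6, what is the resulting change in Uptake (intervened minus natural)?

6

Under do(Temp=-6), the mechanism Temp := 4 if CO2 >= 3 else 0 is discarded; Temp is fixed at -6.
SeaLevel = |Temp - CO2|  [with Temp=-6, CO2=-2]  = 4
Flux = 3SeaLevel - 3  [with SeaLevel=4]  = 9
Uptake = max(CO2, Flux) - 3  [with CO2=-2, Flux=9]  = 6
Without intervention: Temp = 4 if CO2 >= 3 else 0  [with CO2=-2]  = 0; SeaLevel = |Temp - CO2|  [with Temp=0, CO2=-2]  = 2; Flux = 3SeaLevel - 3  [with SeaLevel=2]  = 3; Uptake = max(CO2, Flux) - 3  [with CO2=-2, Flux=3]  = 0.
Change = 6 − 0 = 6.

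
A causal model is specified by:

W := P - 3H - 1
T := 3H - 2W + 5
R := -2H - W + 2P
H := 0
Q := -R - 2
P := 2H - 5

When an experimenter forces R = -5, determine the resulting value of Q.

3

Intervening sets R = -5 and removes its equation (R := -2H - W + 2P).
Q = -R - 2  [with R=-5]  = 3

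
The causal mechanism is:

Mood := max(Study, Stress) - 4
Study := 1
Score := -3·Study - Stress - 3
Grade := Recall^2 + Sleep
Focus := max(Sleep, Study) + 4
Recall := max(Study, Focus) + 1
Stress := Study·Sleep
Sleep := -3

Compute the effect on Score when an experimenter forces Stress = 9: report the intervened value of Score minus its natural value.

-12

do(Stress=9) replaces the equation Stress := Study·Sleep with the constant Stress = 9.
Score = -3·Study - Stress - 3  [with Study=1, Stress=9]  = -15
Without intervention: Stress = Study·Sleep  [with Study=1, Sleep=-3]  = -3; Score = -3·Study - Stress - 3  [with Study=1, Stress=-3]  = -3.
Change = -15 − (-3) = -12.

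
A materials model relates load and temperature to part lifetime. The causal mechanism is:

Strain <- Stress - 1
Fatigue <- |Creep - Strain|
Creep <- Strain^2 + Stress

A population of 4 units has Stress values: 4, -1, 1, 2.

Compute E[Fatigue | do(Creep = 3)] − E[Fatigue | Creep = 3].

Every unit gets Creep=3 under the intervention. Fatigue values become 0, 5, 3, 2; E[Fatigue|do(Creep=3)] = 2.5.
Observing Creep=3 restricts to units where Creep's equation naturally yields 3: Stress ∈ {-1, 2}. In that subpopulation Fatigue = 5, 2, mean 3.5.
Difference = 2.5 − 3.5 = -1.

-1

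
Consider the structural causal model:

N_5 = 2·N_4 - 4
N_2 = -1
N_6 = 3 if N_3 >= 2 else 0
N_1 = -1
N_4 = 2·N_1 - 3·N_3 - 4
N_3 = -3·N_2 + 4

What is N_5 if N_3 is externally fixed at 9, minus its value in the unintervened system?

-12

do(N_3=9) replaces the equation N_3 = -3·N_2 + 4 with the constant N_3 = 9.
N_4 = 2·N_1 - 3·N_3 - 4  [with N_1=-1, N_3=9]  = -33
N_5 = 2·N_4 - 4  [with N_4=-33]  = -70
Without intervention: N_3 = -3·N_2 + 4  [with N_2=-1]  = 7; N_4 = 2·N_1 - 3·N_3 - 4  [with N_1=-1, N_3=7]  = -27; N_5 = 2·N_4 - 4  [with N_4=-27]  = -58.
Change = -70 − (-58) = -12.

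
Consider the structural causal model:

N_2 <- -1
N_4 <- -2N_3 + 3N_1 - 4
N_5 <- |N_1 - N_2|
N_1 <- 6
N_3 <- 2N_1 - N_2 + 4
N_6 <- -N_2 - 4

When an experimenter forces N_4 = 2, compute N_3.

Under do(N_4=2), the mechanism N_4 <- -2N_3 + 3N_1 - 4 is discarded; N_4 is fixed at 2.
Since N_3 is not a descendant of the intervened variable, it is unaffected.
N_3 = 2N_1 - N_2 + 4  [with N_1=6, N_2=-1]  = 17

17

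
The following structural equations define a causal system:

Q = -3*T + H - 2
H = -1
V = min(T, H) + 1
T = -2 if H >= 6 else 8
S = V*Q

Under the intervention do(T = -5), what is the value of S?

do(T=-5) replaces the equation T = -2 if H >= 6 else 8 with the constant T = -5.
V = min(T, H) + 1  [with T=-5, H=-1]  = -4
Q = -3*T + H - 2  [with T=-5, H=-1]  = 12
S = V*Q  [with V=-4, Q=12]  = -48

-48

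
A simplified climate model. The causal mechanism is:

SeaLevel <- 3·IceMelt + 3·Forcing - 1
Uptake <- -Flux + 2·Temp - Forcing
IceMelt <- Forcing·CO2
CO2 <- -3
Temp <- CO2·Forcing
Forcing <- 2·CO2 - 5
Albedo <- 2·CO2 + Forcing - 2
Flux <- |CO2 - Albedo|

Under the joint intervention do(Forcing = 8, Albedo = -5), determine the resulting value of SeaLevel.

Setting Forcing = 8, Albedo = -5 by intervention discards those variables' equations.
IceMelt = Forcing·CO2  [with Forcing=8, CO2=-3]  = -24
SeaLevel = 3·IceMelt + 3·Forcing - 1  [with IceMelt=-24, Forcing=8]  = -49

-49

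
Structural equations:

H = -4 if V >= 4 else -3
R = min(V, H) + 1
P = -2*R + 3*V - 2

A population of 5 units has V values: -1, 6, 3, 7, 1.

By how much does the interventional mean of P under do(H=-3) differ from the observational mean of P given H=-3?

The intervention sets H=-3 in all 5 units regardless of V. Recomputing P per unit gives -1, 20, 11, 23, 5; average 11.6.
Observing H=-3 restricts to units where H's equation naturally yields -3: V ∈ {-1, 3, 1}. In that subpopulation P = -1, 11, 5, mean 5.
Difference = 11.6 − 5 = 6.6.

6.6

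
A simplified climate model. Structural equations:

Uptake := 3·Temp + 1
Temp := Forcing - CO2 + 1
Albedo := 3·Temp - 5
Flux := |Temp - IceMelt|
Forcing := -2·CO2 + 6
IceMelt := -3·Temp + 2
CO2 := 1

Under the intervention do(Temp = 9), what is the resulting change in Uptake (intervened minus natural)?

The intervention breaks the incoming arrows to Temp: Temp := Forcing - CO2 + 1 no longer applies, and Temp = 9.
Uptake = 3·Temp + 1  [with Temp=9]  = 28
Without intervention: Forcing = -2·CO2 + 6  [with CO2=1]  = 4; Temp = Forcing - CO2 + 1  [with Forcing=4, CO2=1]  = 4; Uptake = 3·Temp + 1  [with Temp=4]  = 13.
Change = 28 − 13 = 15.

15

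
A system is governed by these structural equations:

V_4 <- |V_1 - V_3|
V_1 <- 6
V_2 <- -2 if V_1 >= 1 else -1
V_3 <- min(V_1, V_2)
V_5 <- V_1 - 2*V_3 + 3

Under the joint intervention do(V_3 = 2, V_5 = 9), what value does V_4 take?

4

The joint intervention fixes V_3 = 2, V_5 = 9, removing each variable's own equation.
V_4 = |V_1 - V_3|  [with V_1=6, V_3=2]  = 4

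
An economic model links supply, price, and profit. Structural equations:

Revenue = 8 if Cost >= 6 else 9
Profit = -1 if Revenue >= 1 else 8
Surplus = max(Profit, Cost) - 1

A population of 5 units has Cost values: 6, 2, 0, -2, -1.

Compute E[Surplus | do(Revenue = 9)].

0.2

Under do(Revenue=9), Revenue's equation is replaced by Revenue=9 for every unit. Per-unit Surplus: 5, 1, -1, -2, -2. Mean = 0.2.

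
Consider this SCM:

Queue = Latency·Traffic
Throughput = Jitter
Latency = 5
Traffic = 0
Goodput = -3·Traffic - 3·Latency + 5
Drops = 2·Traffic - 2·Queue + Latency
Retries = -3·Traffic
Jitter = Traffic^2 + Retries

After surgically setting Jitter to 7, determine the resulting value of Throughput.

7

Intervening sets Jitter = 7 and removes its equation (Jitter = Traffic^2 + Retries).
Throughput = Jitter  [with Jitter=7]  = 7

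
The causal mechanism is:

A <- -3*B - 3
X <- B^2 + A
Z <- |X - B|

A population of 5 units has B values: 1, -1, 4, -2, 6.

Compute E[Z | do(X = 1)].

2.6

Every unit gets X=1 under the intervention. Z values become 0, 2, 3, 3, 5; E[Z|do(X=1)] = 2.6.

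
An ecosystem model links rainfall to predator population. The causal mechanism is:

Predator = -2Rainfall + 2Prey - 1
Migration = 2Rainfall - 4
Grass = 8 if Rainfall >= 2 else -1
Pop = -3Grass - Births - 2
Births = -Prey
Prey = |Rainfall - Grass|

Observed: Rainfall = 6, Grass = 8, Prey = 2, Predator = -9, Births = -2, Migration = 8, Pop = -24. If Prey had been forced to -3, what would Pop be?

-29

The intervention breaks the incoming arrows to Prey: Prey = |Rainfall - Grass| no longer applies, and Prey = -3.
Grass = 8 if Rainfall >= 2 else -1  [with Rainfall=6]  = 8
Births = -Prey  [with Prey=-3]  = 3
Pop = -3Grass - Births - 2  [with Grass=8, Births=3]  = -29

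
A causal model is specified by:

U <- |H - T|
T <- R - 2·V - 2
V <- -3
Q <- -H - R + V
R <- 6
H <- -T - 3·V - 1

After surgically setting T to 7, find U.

6

The intervention breaks the incoming arrows to T: T <- R - 2·V - 2 no longer applies, and T = 7.
H = -T - 3·V - 1  [with T=7, V=-3]  = 1
U = |H - T|  [with H=1, T=7]  = 6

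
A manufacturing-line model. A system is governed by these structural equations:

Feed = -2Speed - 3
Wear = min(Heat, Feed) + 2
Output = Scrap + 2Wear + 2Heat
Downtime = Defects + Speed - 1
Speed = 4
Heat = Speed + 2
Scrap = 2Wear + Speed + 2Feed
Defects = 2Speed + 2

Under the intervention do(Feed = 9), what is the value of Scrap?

38

Under do(Feed=9), the mechanism Feed = -2Speed - 3 is discarded; Feed is fixed at 9.
Heat = Speed + 2  [with Speed=4]  = 6
Wear = min(Heat, Feed) + 2  [with Heat=6, Feed=9]  = 8
Scrap = 2Wear + Speed + 2Feed  [with Wear=8, Speed=4, Feed=9]  = 38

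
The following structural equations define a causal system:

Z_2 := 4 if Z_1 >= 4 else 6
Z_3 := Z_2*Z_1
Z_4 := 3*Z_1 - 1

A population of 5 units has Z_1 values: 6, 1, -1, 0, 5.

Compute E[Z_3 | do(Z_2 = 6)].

do(Z_2=6) breaks Z_2's dependence on Z_1. With Z_2=6 fixed, Z_3 across the units is 36, 6, -6, 0, 30, mean 13.2.

13.2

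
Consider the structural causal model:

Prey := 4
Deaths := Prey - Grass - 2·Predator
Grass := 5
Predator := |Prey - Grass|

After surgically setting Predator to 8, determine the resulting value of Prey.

Under do(Predator=8), the mechanism Predator := |Prey - Grass| is discarded; Predator is fixed at 8.
Since Prey is not a descendant of the intervened variable, it is unaffected.

4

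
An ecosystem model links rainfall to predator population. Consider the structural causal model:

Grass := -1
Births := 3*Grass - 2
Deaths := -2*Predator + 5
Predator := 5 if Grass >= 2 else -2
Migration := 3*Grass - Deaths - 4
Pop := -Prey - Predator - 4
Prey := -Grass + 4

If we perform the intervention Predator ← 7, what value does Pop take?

The intervention breaks the incoming arrows to Predator: Predator := 5 if Grass >= 2 else -2 no longer applies, and Predator = 7.
Prey = -Grass + 4  [with Grass=-1]  = 5
Pop = -Prey - Predator - 4  [with Prey=5, Predator=7]  = -16

-16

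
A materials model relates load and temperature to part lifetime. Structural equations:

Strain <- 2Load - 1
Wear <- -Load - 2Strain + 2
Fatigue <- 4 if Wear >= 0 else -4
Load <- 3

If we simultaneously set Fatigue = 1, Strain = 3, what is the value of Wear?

Setting Fatigue = 1, Strain = 3 by intervention discards those variables' equations.
Wear = -Load - 2Strain + 2  [with Load=3, Strain=3]  = -7

-7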